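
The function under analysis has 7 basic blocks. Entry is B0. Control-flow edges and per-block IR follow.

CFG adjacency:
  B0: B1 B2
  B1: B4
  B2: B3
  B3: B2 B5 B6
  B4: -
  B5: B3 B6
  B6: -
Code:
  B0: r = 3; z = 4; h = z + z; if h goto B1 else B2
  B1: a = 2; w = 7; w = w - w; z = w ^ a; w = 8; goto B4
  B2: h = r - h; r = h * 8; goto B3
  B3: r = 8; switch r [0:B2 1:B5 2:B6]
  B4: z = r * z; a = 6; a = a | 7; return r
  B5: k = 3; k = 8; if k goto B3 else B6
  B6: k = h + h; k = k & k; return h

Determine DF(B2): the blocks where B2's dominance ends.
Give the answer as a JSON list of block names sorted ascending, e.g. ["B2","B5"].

Answer: ["B2"]

Derivation:
idom tree: B1←B0 B2←B0 B3←B2 B4←B1 B5←B3 B6←B3
Join-block Dom:
  B2: preds {B0,B3}: {B0} ∩ {B0,B2,B3} = {B0}; idom=B0
  B3: preds {B2,B5}: {B0,B2} ∩ {B0,B2,B3,B5} = {B0,B2}; idom=B2
  B6: preds {B3,B5}: {B0,B2,B3} ∩ {B0,B2,B3,B5} = {B0,B2,B3}; idom=B3

Frontier:
  B2←B0: walk · to B0
  B2←B3: walk B3→B2 to B0
  B3←B2: walk · to B2
  B3←B5: walk B5→B3 to B2
  B6←B3: walk · to B3
  B6←B5: walk B5 to B3
  B0: DF=∅
  B1: DF=∅
  B2: DF={B2}
  B3: DF={B2,B3}
  B4: DF=∅
  B5: DF={B3,B6}
  B6: DF=∅

DF(B2) = ["B2"]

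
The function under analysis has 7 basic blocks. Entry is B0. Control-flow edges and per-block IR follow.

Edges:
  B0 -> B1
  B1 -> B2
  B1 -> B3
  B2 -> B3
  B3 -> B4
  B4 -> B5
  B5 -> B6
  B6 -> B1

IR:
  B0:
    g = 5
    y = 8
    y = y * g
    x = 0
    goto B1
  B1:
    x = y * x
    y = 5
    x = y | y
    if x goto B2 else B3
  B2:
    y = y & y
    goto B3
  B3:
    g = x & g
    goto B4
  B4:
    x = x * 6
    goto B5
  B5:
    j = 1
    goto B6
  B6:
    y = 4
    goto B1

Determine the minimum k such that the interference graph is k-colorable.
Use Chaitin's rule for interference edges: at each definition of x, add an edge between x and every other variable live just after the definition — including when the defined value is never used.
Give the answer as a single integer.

Answer: 3

Working:
Per-block:
  B0: {g,x,y} / ∅
  B1: {x,y} / {x,y}
  B2: {y} / {y}
  B3: {g} / {g,x}
  B4: {x} / {x}
  B5: {j} / ∅
  B6: {y} / ∅

Live sets:
  B0: in=∅ out={g,x,y}
  B1: in={g,x,y} out={g,x,y}
  B2: in={g,x,y} out={g,x}
  B3: in={g,x} out={g,x}
  B4: in={g,x} out={g,x}
  B5: in={g,x} out={g,x}
  B6: in={g,x} out={g,x,y}

Interference:
  g — {j,x,y}
  j — {g,x}
  x — {g,j,y}
  y — {g,x}

Chromatic number:
  clique {g,j,x} ⇒ need ≥ 3
  3-colouring: c0={g}  c1={x}  c2={j,y}
  χ = 3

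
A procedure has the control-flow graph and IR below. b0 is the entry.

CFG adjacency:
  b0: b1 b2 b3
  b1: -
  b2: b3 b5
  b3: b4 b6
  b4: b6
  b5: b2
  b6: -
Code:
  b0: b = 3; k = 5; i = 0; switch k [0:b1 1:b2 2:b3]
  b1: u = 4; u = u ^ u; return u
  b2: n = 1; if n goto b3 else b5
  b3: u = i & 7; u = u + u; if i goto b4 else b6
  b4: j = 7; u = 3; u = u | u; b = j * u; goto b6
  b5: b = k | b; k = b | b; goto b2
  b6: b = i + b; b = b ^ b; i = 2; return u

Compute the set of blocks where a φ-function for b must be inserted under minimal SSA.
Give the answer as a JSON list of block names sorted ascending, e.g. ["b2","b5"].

idom tree: b1←b0 b2←b0 b3←b0 b4←b3 b5←b2 b6←b3
Dom∩ at merges:
  b2: preds {b0,b5}: {b0} ∩ {b0,b2,b5} = {b0}; idom=b0
  b3: preds {b0,b2}: {b0} ∩ {b0,b2} = {b0}; idom=b0
  b6: preds {b3,b4}: {b0,b3} ∩ {b0,b3,b4} = {b0,b3}; idom=b3

DF walk-up:
  join b2 pred b0: · stop@b0
  join b2 pred b5: b5→b2 stop@b0
  join b3 pred b0: · stop@b0
  join b3 pred b2: b2 stop@b0
  join b6 pred b3: · stop@b3
  join b6 pred b4: b4 stop@b3
  DF(b0)=∅
  DF(b1)=∅
  DF(b2)={b2,b3}
  DF(b3)=∅
  DF(b4)={b6}
  DF(b5)={b2}
  DF(b6)=∅

φ for b: defs {b0,b4,b5,b6}
  DF⁺ = {b2,b3,b6}

Answer: ["b2", "b3", "b6"]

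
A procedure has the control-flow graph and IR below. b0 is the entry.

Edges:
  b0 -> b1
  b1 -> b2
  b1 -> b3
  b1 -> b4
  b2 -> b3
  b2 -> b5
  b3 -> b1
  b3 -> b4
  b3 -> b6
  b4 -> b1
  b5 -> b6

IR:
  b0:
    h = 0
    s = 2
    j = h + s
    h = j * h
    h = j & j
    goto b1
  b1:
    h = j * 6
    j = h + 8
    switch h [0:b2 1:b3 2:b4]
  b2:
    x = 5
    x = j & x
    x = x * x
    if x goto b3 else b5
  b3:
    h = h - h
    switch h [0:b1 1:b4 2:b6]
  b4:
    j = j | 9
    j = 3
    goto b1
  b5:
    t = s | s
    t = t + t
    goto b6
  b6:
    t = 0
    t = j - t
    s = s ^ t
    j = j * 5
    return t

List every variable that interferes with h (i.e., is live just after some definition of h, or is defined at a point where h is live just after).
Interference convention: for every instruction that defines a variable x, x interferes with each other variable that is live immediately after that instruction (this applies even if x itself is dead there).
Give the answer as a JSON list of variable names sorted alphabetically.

Answer: ["j", "s", "x"]

Derivation:
def/use:
  b0 def {h,j,s} use ∅
  b1 def {h,j} use {j}
  b2 def {x} use {j}
  b3 def {h} use {h}
  b4 def {j} use {j}
  b5 def {t} use {s}
  b6 def {j,s,t} use {j,s}

Liveness:
  live b0: ∅→{j,s}
  live b1: {j,s}→{h,j,s}
  live b2: {h,j,s}→{h,j,s}
  live b3: {h,j,s}→{j,s}
  live b4: {j,s}→{j,s}
  live b5: {j,s}→{j,s}
  live b6: {j,s}→∅

Interference:
  h — {j,s,x}
  j — {h,s,t,x}
  s — {h,j,t,x}
  t — {j,s}
  x — {h,j,s}

N(h) = ["j", "s", "x"]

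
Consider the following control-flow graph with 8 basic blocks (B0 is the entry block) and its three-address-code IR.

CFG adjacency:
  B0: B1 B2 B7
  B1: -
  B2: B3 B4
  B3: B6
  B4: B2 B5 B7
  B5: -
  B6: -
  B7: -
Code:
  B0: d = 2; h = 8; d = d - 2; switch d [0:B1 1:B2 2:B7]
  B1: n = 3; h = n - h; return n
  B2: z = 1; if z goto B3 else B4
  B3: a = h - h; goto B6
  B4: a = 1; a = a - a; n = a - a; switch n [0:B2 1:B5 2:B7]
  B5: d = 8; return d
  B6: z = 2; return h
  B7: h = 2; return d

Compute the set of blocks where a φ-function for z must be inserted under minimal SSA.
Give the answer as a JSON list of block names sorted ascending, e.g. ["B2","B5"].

Answer: ["B2", "B7"]

Derivation:
idom tree: B1←B0 B2←B0 B3←B2 B4←B2 B5←B4 B6←B3 B7←B0
Join-block Dom:
  B2: preds {B0,B4}: {B0} ∩ {B0,B2,B4} = {B0}; idom=B0
  B7: preds {B0,B4}: {B0} ∩ {B0,B2,B4} = {B0}; idom=B0

Frontier:
  B2←B0: walk · to B0
  B2←B4: walk B4→B2 to B0
  B7←B0: walk · to B0
  B7←B4: walk B4→B2 to B0
  B0 → ∅
  B1 → ∅
  B2 → {B2,B7}
  B3 → ∅
  B4 → {B2,B7}
  B5 → ∅
  B6 → ∅
  B7 → ∅

φ for z: defs {B2,B6}
  DF⁺ = {B2,B7}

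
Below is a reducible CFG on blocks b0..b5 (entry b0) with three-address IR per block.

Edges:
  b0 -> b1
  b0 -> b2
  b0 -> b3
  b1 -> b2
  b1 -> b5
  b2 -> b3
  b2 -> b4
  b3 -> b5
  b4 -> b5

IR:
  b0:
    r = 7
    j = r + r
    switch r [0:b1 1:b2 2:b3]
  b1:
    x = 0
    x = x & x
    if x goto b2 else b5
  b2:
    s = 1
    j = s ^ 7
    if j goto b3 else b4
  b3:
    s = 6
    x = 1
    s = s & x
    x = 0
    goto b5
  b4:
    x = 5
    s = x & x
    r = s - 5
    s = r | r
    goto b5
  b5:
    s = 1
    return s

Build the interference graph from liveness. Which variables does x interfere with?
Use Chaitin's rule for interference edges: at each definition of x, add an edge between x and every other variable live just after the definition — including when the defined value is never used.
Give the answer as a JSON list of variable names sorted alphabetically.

Per-block:
  b0: {j,r} / ∅
  b1: {x} / ∅
  b2: {j,s} / ∅
  b3: {s,x} / ∅
  b4: {r,s,x} / ∅
  b5: {s} / ∅

Live sets:
  live b0: ∅→∅
  live b1: ∅→∅
  live b2: ∅→∅
  live b3: ∅→∅
  live b4: ∅→∅
  live b5: ∅→∅

Interference:
  j: {r}
  r: {j}
  s: {x}
  x: {s}

N(x) = ["s"]

Answer: ["s"]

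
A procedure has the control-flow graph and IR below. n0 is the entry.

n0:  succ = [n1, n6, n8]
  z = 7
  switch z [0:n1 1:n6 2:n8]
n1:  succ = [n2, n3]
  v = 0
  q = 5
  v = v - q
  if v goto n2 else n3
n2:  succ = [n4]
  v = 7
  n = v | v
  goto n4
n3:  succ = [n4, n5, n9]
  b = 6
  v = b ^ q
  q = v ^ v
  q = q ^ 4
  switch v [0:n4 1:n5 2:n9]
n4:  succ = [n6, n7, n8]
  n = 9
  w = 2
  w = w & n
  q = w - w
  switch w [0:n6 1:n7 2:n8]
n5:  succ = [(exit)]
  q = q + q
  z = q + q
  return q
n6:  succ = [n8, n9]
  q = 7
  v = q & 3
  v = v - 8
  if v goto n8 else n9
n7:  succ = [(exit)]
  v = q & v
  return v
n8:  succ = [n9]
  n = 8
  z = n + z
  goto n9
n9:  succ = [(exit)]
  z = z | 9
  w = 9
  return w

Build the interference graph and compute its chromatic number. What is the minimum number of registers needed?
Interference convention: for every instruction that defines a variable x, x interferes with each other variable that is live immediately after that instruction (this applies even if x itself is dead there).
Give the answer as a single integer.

Block summaries:
  n0: {z} / ∅
  n1: {q,v} / ∅
  n2: {n,v} / ∅
  n3: {b,q,v} / {q}
  n4: {n,q,w} / ∅
  n5: {q,z} / {q}
  n6: {q,v} / ∅
  n7: {v} / {q,v}
  n8: {n,z} / {z}
  n9: {w,z} / {z}

Backward fixpoint:
  n0 li=∅ lo={z}
  n1 li={z} lo={q,z}
  n2 li={z} lo={v,z}
  n3 li={q,z} lo={q,v,z}
  n4 li={v,z} lo={q,v,z}
  n5 li={q} lo=∅
  n6 li={z} lo={z}
  n7 li={q,v} lo=∅
  n8 li={z} lo={z}
  n9 li={z} lo=∅

Conflict graph:
  b — {q,z}
  n — {v,w,z}
  q — {b,v,w,z}
  v — {n,q,w,z}
  w — {n,q,v,z}
  z — {b,n,q,v,w}

Colouring:
  {n,v,w,z} pairwise interfere (4-clique) ⇒ χ ≥ 4
  assign b→c2 n→c1 q→c1 v→c2 w→c3 z→c0 — no edge inside a register ⇒ χ ≤ 4
  χ = 4

Answer: 4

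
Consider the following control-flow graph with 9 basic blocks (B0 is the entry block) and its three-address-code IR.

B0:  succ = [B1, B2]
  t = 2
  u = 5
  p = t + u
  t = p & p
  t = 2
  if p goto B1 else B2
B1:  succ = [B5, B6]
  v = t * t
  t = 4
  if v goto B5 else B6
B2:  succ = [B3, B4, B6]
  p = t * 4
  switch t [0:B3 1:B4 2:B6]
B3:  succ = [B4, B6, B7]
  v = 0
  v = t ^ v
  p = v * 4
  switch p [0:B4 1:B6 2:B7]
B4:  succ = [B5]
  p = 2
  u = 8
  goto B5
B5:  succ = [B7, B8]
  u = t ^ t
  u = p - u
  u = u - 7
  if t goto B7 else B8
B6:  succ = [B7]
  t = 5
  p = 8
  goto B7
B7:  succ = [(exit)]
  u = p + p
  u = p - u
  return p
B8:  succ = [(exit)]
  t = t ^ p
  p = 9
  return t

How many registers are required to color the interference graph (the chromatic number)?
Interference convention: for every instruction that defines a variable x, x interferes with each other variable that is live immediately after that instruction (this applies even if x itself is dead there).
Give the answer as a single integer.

Answer: 3

Working:
Per-block:
  B0: {p,t,u} / ∅
  B1: {t,v} / {t}
  B2: {p} / {t}
  B3: {p,v} / {t}
  B4: {p,u} / ∅
  B5: {u} / {p,t}
  B6: {p,t} / ∅
  B7: {u} / {p}
  B8: {p,t} / {p,t}

Backward fixpoint:
  live B0: ∅→{p,t}
  live B1: {p,t}→{p,t}
  live B2: {t}→{t}
  live B3: {t}→{p,t}
  live B4: {t}→{p,t}
  live B5: {p,t}→{p,t}
  live B6: ∅→{p}
  live B7: {p}→∅
  live B8: {p,t}→∅

Conflict graph:
  p↔{t,u,v}
  t↔{p,u,v}
  u↔{p,t}
  v↔{p,t}

Registers:
  {p,t,u} pairwise interfere (3-clique) ⇒ χ ≥ 3
  assign p→r0 t→r1 u→r2 v→r2 — no edge inside a register ⇒ χ ≤ 3
  χ = 3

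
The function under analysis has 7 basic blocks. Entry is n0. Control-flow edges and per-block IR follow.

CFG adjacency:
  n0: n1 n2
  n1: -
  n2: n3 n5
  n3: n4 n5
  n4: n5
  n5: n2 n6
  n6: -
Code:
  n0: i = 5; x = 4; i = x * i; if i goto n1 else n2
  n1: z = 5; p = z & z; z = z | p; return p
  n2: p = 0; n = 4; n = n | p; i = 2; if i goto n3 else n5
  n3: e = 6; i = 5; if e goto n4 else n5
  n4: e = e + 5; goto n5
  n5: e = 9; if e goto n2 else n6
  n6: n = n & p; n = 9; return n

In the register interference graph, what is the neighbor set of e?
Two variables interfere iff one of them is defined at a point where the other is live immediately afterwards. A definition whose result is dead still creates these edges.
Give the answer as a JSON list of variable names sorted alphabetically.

Block summaries:
  n0 def {i,x} use ∅
  n1 def {p,z} use ∅
  n2 def {i,n,p} use ∅
  n3 def {e,i} use ∅
  n4 def {e} use {e}
  n5 def {e} use ∅
  n6 def {n} use {n,p}

Backward fixpoint:
  n0: in=∅ out=∅
  n1: in=∅ out=∅
  n2: in=∅ out={n,p}
  n3: in={n,p} out={e,n,p}
  n4: in={e,n,p} out={n,p}
  n5: in={n,p} out={n,p}
  n6: in={n,p} out=∅

Interference:
  e↔{i,n,p}
  i↔{e,n,p,x}
  n↔{e,i,p}
  p↔{e,i,n,z}
  x↔{i}
  z↔{p}

N(e) = ["i", "n", "p"]

Answer: ["i", "n", "p"]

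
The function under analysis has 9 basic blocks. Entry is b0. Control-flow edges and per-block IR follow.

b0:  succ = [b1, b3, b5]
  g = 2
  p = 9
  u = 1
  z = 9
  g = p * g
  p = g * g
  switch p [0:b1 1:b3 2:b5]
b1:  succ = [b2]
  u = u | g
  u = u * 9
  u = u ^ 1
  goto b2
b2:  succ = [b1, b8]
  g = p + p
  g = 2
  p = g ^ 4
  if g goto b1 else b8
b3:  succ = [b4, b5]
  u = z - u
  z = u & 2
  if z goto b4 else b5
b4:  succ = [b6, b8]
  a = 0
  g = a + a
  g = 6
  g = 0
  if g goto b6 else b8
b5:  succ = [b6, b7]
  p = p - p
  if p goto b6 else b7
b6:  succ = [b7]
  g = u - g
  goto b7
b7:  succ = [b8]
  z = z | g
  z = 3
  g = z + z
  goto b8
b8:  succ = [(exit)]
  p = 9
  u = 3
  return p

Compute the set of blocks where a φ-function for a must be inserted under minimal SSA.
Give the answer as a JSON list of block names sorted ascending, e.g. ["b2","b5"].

Answer: ["b6", "b7", "b8"]

Analysis:
idom tree: b1←b0 b2←b1 b3←b0 b4←b3 b5←b0 b6←b0 b7←b0 b8←b0
Join-block Dom:
  b1: preds {b0,b2}: {b0} ∩ {b0,b1,b2} = {b0}; idom=b0
  b5: preds {b0,b3}: {b0} ∩ {b0,b3} = {b0}; idom=b0
  b6: preds {b4,b5}: {b0,b3,b4} ∩ {b0,b5} = {b0}; idom=b0
  b7: preds {b5,b6}: {b0,b5} ∩ {b0,b6} = {b0}; idom=b0
  b8: preds {b2,b4,b7}: {b0,b1,b2} ∩ {b0,b3,b4} ∩ {b0,b7} = {b0}; idom=b0

DF walk-up:
  b1←b0: walk · to b0
  b1←b2: walk b2→b1 to b0
  b5←b0: walk · to b0
  b5←b3: walk b3 to b0
  b6←b4: walk b4→b3 to b0
  b6←b5: walk b5 to b0
  b7←b5: walk b5 to b0
  b7←b6: walk b6 to b0
  b8←b2: walk b2→b1 to b0
  b8←b4: walk b4→b3 to b0
  b8←b7: walk b7 to b0
  b0 → ∅
  b1 → {b1,b8}
  b2 → {b1,b8}
  b3 → {b5,b6,b8}
  b4 → {b6,b8}
  b5 → {b6,b7}
  b6 → {b7}
  b7 → {b8}
  b8 → ∅

φ for a: defs {b4}
  DF⁺ = {b6,b7,b8}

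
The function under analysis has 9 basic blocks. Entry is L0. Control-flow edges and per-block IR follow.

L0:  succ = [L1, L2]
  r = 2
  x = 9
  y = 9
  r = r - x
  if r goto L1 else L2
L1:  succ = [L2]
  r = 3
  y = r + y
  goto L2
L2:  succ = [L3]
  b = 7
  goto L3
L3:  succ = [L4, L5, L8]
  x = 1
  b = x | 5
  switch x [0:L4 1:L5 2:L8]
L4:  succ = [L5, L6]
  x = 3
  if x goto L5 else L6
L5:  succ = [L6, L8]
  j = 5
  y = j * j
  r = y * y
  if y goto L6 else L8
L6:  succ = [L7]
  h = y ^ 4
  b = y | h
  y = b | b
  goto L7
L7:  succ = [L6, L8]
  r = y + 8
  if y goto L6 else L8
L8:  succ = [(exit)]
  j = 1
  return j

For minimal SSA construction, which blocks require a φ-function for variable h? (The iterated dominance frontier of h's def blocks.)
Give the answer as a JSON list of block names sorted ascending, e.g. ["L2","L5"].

idom tree: L1←L0 L2←L0 L3←L2 L4←L3 L5←L3 L6←L3 L7←L6 L8←L3
Dom at joins:
  L2: preds {L0,L1}: {L0} ∩ {L0,L1} = {L0}; idom=L0
  L5: preds {L3,L4}: {L0,L2,L3} ∩ {L0,L2,L3,L4} = {L0,L2,L3}; idom=L3
  L6: preds {L4,L5,L7}: {L0,L2,L3,L4} ∩ {L0,L2,L3,L5} ∩ {L0,L2,L3,L6,L7} = {L0,L2,L3}; idom=L3
  L8: preds {L3,L5,L7}: {L0,L2,L3} ∩ {L0,L2,L3,L5} ∩ {L0,L2,L3,L6,L7} = {L0,L2,L3}; idom=L3

Frontier:
  L2←L0: walk · to L0
  L2←L1: walk L1 to L0
  L5←L3: walk · to L3
  L5←L4: walk L4 to L3
  L6←L4: walk L4 to L3
  L6←L5: walk L5 to L3
  L6←L7: walk L7→L6 to L3
  L8←L3: walk · to L3
  L8←L5: walk L5 to L3
  L8←L7: walk L7→L6 to L3
  L0 → ∅
  L1 → {L2}
  L2 → ∅
  L3 → ∅
  L4 → {L5,L6}
  L5 → {L6,L8}
  L6 → {L6,L8}
  L7 → {L6,L8}
  L8 → ∅

φ for h: defs {L6}
  DF⁺ = {L6,L8}

Answer: ["L6", "L8"]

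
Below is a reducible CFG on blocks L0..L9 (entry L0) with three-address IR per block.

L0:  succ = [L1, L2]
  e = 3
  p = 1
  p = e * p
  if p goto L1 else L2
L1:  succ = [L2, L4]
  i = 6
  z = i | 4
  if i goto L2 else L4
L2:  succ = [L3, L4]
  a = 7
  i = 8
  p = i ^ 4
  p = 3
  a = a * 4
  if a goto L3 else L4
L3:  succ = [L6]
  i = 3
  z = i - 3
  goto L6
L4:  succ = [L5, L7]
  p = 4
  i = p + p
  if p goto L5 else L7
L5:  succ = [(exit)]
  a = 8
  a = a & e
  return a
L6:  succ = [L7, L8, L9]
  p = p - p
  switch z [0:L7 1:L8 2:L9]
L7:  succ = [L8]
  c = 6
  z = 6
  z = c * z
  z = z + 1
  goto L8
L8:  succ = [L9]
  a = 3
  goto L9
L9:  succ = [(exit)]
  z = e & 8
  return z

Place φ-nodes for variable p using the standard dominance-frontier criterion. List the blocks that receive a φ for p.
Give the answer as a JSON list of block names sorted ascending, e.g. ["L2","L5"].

idom tree: L1←L0 L2←L0 L3←L2 L4←L0 L5←L4 L6←L3 L7←L0 L8←L0 L9←L0
Dom∩ at merges:
  L2: preds {L0,L1}: {L0} ∩ {L0,L1} = {L0}; idom=L0
  L4: preds {L1,L2}: {L0,L1} ∩ {L0,L2} = {L0}; idom=L0
  L7: preds {L4,L6}: {L0,L4} ∩ {L0,L2,L3,L6} = {L0}; idom=L0
  L8: preds {L6,L7}: {L0,L2,L3,L6} ∩ {L0,L7} = {L0}; idom=L0
  L9: preds {L6,L8}: {L0,L2,L3,L6} ∩ {L0,L8} = {L0}; idom=L0

DF walk-up:
  L2←L0: walk · to L0
  L2←L1: walk L1 to L0
  L4←L1: walk L1 to L0
  L4←L2: walk L2 to L0
  L7←L4: walk L4 to L0
  L7←L6: walk L6→L3→L2 to L0
  L8←L6: walk L6→L3→L2 to L0
  L8←L7: walk L7 to L0
  L9←L6: walk L6→L3→L2 to L0
  L9←L8: walk L8 to L0
  L0 → ∅
  L1 → {L2,L4}
  L2 → {L4,L7,L8,L9}
  L3 → {L7,L8,L9}
  L4 → {L7}
  L5 → ∅
  L6 → {L7,L8,L9}
  L7 → {L8}
  L8 → {L9}
  L9 → ∅

φ for p: defs {L0,L2,L4,L6}
  DF⁺ = {L4,L7,L8,L9}

Answer: ["L4", "L7", "L8", "L9"]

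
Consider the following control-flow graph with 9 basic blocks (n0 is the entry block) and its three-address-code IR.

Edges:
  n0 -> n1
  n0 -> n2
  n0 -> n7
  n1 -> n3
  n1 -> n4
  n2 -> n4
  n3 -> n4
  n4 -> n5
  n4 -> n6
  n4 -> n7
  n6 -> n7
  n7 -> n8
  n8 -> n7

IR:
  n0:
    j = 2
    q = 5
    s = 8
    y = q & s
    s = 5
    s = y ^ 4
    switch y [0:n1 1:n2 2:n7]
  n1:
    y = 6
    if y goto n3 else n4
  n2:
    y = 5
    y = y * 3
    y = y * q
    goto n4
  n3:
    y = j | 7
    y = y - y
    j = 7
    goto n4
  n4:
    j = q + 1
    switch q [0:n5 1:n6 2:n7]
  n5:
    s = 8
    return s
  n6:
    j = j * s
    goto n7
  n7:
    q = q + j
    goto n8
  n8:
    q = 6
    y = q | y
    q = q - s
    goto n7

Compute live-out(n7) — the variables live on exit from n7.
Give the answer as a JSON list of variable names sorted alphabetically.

Answer: ["j", "s", "y"]

Analysis:
Block summaries:
  n0 def {j,q,s,y} use ∅
  n1 def {y} use ∅
  n2 def {y} use {q}
  n3 def {j,y} use {j}
  n4 def {j} use {q}
  n5 def {s} use ∅
  n6 def {j} use {j,s}
  n7 def {q} use {j,q}
  n8 def {q,y} use {s,y}

Live sets:
  live n0: ∅→{j,q,s,y}
  live n1: {j,q,s}→{j,q,s,y}
  live n2: {q,s}→{q,s,y}
  live n3: {j,q,s}→{q,s,y}
  live n4: {q,s,y}→{j,q,s,y}
  live n5: ∅→∅
  live n6: {j,q,s,y}→{j,q,s,y}
  live n7: {j,q,s,y}→{j,s,y}
  live n8: {j,s,y}→{j,q,s,y}

live-out(n7) = ["j", "s", "y"]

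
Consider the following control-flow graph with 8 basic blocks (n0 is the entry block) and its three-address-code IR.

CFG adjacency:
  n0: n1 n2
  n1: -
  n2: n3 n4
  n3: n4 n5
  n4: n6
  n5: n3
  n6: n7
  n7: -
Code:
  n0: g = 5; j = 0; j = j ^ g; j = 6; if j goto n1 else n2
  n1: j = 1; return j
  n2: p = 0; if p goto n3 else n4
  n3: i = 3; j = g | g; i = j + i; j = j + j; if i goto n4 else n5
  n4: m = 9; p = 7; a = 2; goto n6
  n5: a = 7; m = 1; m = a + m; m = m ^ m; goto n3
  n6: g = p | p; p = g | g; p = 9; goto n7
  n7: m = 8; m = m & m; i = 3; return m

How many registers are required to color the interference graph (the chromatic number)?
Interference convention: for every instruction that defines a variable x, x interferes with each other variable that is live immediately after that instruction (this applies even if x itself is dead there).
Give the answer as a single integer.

Per-block:
  n0 def {g,j} use ∅
  n1 def {j} use ∅
  n2 def {p} use ∅
  n3 def {i,j} use {g}
  n4 def {a,m,p} use ∅
  n5 def {a,m} use ∅
  n6 def {g,p} use {p}
  n7 def {i,m} use ∅

Live sets:
  n0: in=∅ out={g}
  n1: in=∅ out=∅
  n2: in={g} out={g}
  n3: in={g} out={g}
  n4: in=∅ out={p}
  n5: in={g} out={g}
  n6: in={p} out=∅
  n7: in=∅ out=∅

Conflict graph:
  a: {g,m,p}
  g: {a,i,j,m,p}
  i: {g,j,m}
  j: {g,i}
  m: {a,g,i}
  p: {a,g}

Colouring:
  {a,g,m} pairwise interfere (3-clique) ⇒ χ ≥ 3
  3-colouring: R0={g}  R1={a,i}  R2={j,m,p}
  χ = 3

Answer: 3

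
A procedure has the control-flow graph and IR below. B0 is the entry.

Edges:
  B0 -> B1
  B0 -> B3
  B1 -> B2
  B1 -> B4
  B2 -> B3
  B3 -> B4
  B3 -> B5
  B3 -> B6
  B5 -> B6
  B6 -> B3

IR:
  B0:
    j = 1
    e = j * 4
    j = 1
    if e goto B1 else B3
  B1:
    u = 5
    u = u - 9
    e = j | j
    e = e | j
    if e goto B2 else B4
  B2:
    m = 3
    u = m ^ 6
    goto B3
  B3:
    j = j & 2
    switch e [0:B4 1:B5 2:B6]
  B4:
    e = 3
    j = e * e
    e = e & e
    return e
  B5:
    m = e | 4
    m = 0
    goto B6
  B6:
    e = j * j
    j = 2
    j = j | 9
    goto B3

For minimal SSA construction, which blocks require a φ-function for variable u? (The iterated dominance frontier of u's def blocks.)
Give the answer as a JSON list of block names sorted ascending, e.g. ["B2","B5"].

Answer: ["B3", "B4"]

Working:
idom tree: B1←B0 B2←B1 B3←B0 B4←B0 B5←B3 B6←B3
Dom∩ at merges:
  B3: preds {B0,B2,B6}: {B0} ∩ {B0,B1,B2} ∩ {B0,B3,B6} = {B0}; idom=B0
  B4: preds {B1,B3}: {B0,B1} ∩ {B0,B3} = {B0}; idom=B0
  B6: preds {B3,B5}: {B0,B3} ∩ {B0,B3,B5} = {B0,B3}; idom=B3

DF walk-up:
  join B3 pred B0: · stop@B0
  join B3 pred B2: B2→B1 stop@B0
  join B3 pred B6: B6→B3 stop@B0
  join B4 pred B1: B1 stop@B0
  join B4 pred B3: B3 stop@B0
  join B6 pred B3: · stop@B3
  join B6 pred B5: B5 stop@B3
  B0 → ∅
  B1 → {B3,B4}
  B2 → {B3}
  B3 → {B3,B4}
  B4 → ∅
  B5 → {B6}
  B6 → {B3}

φ for u: defs {B1,B2}
  DF⁺ = {B3,B4}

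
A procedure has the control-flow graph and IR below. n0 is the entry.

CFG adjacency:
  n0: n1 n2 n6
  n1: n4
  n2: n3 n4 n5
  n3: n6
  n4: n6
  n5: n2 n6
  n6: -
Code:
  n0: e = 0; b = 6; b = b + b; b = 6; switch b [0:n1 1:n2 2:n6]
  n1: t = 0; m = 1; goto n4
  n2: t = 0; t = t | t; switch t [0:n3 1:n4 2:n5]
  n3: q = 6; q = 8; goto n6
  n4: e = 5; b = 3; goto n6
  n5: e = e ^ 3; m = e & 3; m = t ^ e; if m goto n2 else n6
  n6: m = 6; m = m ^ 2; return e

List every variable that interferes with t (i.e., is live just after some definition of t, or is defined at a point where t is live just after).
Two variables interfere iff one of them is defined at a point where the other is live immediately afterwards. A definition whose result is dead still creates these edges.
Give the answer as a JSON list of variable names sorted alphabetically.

Answer: ["e", "m"]

Derivation:
Block summaries:
  n0: def={b,e} ue=∅
  n1: def={m,t} ue=∅
  n2: def={t} ue=∅
  n3: def={q} ue=∅
  n4: def={b,e} ue=∅
  n5: def={e,m} ue={e,t}
  n6: def={m} ue={e}

Liveness:
  n0: in=∅ out={e}
  n1: in=∅ out=∅
  n2: in={e} out={e,t}
  n3: in={e} out={e}
  n4: in=∅ out={e}
  n5: in={e,t} out={e}
  n6: in={e} out=∅

Conflict graph:
  b↔{e}
  e↔{b,m,q,t}
  m↔{e,t}
  q↔{e}
  t↔{e,m}

N(t) = ["e", "m"]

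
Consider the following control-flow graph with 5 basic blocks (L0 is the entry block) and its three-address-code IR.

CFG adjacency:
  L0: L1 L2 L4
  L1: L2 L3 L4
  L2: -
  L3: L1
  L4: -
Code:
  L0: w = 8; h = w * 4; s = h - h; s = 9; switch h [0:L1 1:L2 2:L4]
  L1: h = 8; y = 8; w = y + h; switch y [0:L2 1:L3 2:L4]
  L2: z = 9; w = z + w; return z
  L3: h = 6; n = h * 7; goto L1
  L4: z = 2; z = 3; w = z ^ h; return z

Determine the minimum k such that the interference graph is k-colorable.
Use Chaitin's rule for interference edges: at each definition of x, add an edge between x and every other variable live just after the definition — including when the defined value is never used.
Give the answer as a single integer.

Per-block:
  L0: def={h,s,w} ue=∅
  L1: def={h,w,y} ue=∅
  L2: def={w,z} ue={w}
  L3: def={h,n} ue=∅
  L4: def={w,z} ue={h}

Backward fixpoint:
  live L0: ∅→{h,w}
  live L1: ∅→{h,w}
  live L2: {w}→∅
  live L3: ∅→∅
  live L4: {h}→∅

Interference:
  h↔{s,w,y,z}
  n↔∅
  s↔{h,w}
  w↔{h,s,y,z}
  y↔{h,w}
  z↔{h,w}

Chromatic number:
  {h,s,w} pairwise interfere (3-clique) ⇒ χ ≥ 3
  3-colouring: r0={h,n}  r1={w}  r2={s,y,z}
  χ = 3

Answer: 3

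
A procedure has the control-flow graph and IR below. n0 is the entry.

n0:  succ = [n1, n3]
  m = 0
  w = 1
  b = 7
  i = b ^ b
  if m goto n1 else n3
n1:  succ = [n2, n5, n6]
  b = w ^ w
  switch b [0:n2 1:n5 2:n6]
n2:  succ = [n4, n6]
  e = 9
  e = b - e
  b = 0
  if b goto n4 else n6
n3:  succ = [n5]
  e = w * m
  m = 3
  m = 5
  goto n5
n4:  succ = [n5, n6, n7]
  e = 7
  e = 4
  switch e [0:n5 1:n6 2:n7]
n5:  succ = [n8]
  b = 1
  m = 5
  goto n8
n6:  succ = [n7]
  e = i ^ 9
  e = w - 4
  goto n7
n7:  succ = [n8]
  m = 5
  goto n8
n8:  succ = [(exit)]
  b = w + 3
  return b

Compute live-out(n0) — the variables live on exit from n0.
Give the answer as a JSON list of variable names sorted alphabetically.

Answer: ["i", "m", "w"]

Working:
Per-block:
  n0: {b,i,m,w} / ∅
  n1: {b} / {w}
  n2: {b,e} / {b}
  n3: {e,m} / {m,w}
  n4: {e} / ∅
  n5: {b,m} / ∅
  n6: {e} / {i,w}
  n7: {m} / ∅
  n8: {b} / {w}

Backward fixpoint:
  n0 li=∅ lo={i,m,w}
  n1 li={i,w} lo={b,i,w}
  n2 li={b,i,w} lo={i,w}
  n3 li={m,w} lo={w}
  n4 li={i,w} lo={i,w}
  n5 li={w} lo={w}
  n6 li={i,w} lo={w}
  n7 li={w} lo={w}
  n8 li={w} lo=∅

live-out(n0) = ["i", "m", "w"]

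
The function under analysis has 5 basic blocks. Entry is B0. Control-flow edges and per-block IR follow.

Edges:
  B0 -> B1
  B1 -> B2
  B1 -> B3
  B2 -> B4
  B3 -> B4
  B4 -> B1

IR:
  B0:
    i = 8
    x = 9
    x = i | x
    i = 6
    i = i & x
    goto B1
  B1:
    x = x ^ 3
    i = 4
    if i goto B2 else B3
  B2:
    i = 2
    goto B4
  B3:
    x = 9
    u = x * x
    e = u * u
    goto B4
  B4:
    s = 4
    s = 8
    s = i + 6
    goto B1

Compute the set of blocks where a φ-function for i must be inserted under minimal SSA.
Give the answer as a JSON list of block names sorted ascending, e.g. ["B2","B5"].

Answer: ["B1", "B4"]

Derivation:
idom tree: B1←B0 B2←B1 B3←B1 B4←B1
Join-block Dom:
  B1: preds {B0,B4}: {B0} ∩ {B0,B1,B4} = {B0}; idom=B0
  B4: preds {B2,B3}: {B0,B1,B2} ∩ {B0,B1,B3} = {B0,B1}; idom=B1

DF walk-up:
  B1←B0: walk · to B0
  B1←B4: walk B4→B1 to B0
  B4←B2: walk B2 to B1
  B4←B3: walk B3 to B1
  B0 → ∅
  B1 → {B1}
  B2 → {B4}
  B3 → {B4}
  B4 → {B1}

φ for i: defs {B0,B1,B2}
  DF⁺ = {B1,B4}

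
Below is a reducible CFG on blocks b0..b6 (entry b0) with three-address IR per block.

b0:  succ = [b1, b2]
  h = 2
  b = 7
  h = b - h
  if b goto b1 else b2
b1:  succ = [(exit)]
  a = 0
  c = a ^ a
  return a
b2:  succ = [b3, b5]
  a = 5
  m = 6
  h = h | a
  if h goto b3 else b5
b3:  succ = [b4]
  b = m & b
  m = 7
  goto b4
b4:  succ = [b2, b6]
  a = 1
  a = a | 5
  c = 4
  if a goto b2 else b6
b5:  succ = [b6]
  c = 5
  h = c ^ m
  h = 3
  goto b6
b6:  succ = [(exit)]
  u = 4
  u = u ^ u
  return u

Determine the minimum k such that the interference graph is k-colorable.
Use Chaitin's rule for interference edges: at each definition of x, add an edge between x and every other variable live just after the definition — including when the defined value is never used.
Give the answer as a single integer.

Answer: 5

Analysis:
Per-block:
  b0 def {b,h} use ∅
  b1 def {a,c} use ∅
  b2 def {a,h,m} use {h}
  b3 def {b,m} use {b,m}
  b4 def {a,c} use ∅
  b5 def {c,h} use {m}
  b6 def {u} use ∅

Liveness:
  b0 li=∅ lo={b,h}
  b1 li=∅ lo=∅
  b2 li={b,h} lo={b,h,m}
  b3 li={b,h,m} lo={b,h}
  b4 li={b,h} lo={b,h}
  b5 li={m} lo=∅
  b6 li=∅ lo=∅

Interfere edges:
  a — {b,c,h,m}
  b — {a,c,h,m}
  c — {a,b,h,m}
  h — {a,b,c,m}
  m — {a,b,c,h}
  u — ∅

Registers:
  clique {a,b,c,h,m} ⇒ need ≥ 5
  assign a→R0 b→R1 c→R2 h→R3 m→R4 u→R0 — no edge inside a register ⇒ χ ≤ 5
  χ = 5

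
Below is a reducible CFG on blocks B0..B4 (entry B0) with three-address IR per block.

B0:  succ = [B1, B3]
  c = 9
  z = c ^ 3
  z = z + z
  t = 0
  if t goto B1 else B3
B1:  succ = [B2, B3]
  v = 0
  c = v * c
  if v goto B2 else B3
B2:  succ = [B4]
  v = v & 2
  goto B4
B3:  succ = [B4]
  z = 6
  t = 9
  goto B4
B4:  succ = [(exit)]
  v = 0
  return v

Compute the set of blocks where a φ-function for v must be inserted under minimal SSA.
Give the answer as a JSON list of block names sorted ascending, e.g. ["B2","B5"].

idom tree: B1←B0 B2←B1 B3←B0 B4←B0
Join-block Dom:
  B3: preds {B0,B1}: {B0} ∩ {B0,B1} = {B0}; idom=B0
  B4: preds {B2,B3}: {B0,B1,B2} ∩ {B0,B3} = {B0}; idom=B0

DF derivation:
  join B3 pred B0: · stop@B0
  join B3 pred B1: B1 stop@B0
  join B4 pred B2: B2→B1 stop@B0
  join B4 pred B3: B3 stop@B0
  B0 → ∅
  B1 → {B3,B4}
  B2 → {B4}
  B3 → {B4}
  B4 → ∅

φ for v: defs {B1,B2,B4}
  DF⁺ = {B3,B4}

Answer: ["B3", "B4"]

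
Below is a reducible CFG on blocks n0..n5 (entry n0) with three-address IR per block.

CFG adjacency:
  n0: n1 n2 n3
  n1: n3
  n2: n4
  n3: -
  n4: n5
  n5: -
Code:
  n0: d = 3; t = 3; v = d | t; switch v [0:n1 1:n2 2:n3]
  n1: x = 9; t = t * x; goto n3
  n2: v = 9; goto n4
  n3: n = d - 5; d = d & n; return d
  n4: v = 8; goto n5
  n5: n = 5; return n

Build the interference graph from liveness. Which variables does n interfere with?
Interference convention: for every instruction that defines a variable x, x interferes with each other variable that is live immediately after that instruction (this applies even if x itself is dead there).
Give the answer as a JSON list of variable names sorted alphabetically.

Block summaries:
  n0: {d,t,v} / ∅
  n1: {t,x} / {t}
  n2: {v} / ∅
  n3: {d,n} / {d}
  n4: {v} / ∅
  n5: {n} / ∅

Live sets:
  live n0: ∅→{d,t}
  live n1: {d,t}→{d}
  live n2: ∅→∅
  live n3: {d}→∅
  live n4: ∅→∅
  live n5: ∅→∅

Interference:
  d: {n,t,v,x}
  n: {d}
  t: {d,v,x}
  v: {d,t}
  x: {d,t}

N(n) = ["d"]

Answer: ["d"]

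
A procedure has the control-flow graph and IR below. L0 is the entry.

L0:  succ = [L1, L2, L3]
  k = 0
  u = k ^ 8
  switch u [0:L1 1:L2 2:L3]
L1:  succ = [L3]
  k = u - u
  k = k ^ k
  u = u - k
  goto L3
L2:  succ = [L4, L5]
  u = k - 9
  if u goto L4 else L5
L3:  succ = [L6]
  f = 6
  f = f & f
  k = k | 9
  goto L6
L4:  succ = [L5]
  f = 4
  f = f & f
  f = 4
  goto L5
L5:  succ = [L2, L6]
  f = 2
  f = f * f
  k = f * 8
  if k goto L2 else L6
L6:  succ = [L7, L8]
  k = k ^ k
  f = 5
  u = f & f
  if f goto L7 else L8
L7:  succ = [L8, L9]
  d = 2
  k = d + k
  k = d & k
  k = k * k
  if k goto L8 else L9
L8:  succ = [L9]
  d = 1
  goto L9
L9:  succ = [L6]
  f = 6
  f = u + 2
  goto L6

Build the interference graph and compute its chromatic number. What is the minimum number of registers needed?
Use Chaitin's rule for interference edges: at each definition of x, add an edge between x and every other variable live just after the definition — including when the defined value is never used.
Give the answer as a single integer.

def/use:
  L0 def {k,u} use ∅
  L1 def {k,u} use {u}
  L2 def {u} use {k}
  L3 def {f,k} use {k}
  L4 def {f} use ∅
  L5 def {f,k} use ∅
  L6 def {f,k,u} use {k}
  L7 def {d,k} use {k}
  L8 def {d} use ∅
  L9 def {f} use {u}

Backward fixpoint:
  live L0: ∅→{k,u}
  live L1: {u}→{k}
  live L2: {k}→∅
  live L3: {k}→{k}
  live L4: ∅→∅
  live L5: ∅→{k}
  live L6: {k}→{k,u}
  live L7: {k,u}→{k,u}
  live L8: {k,u}→{k,u}
  live L9: {k,u}→{k}

Conflict graph:
  d — {k,u}
  f — {k,u}
  k — {d,f,u}
  u — {d,f,k}

Registers:
  clique {d,k,u} ⇒ need ≥ 3
  3-colouring: R0={k}  R1={u}  R2={d,f}
  χ = 3

Answer: 3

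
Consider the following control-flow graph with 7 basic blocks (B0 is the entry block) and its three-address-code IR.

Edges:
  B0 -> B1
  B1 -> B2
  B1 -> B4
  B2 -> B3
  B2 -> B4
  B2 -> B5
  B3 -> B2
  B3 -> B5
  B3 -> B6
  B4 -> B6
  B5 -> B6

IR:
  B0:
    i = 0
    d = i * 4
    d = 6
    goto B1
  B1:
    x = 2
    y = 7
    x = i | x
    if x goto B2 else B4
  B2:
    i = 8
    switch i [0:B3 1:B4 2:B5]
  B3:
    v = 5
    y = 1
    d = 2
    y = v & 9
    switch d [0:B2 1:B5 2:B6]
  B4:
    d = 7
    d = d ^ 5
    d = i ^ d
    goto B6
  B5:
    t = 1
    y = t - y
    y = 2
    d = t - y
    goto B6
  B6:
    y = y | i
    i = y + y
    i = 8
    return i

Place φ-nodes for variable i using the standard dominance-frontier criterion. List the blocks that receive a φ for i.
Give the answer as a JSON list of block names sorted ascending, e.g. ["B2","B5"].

idom tree: B1←B0 B2←B1 B3←B2 B4←B1 B5←B2 B6←B1
Dom∩ at merges:
  B2: preds {B1,B3}: {B0,B1} ∩ {B0,B1,B2,B3} = {B0,B1}; idom=B1
  B4: preds {B1,B2}: {B0,B1} ∩ {B0,B1,B2} = {B0,B1}; idom=B1
  B5: preds {B2,B3}: {B0,B1,B2} ∩ {B0,B1,B2,B3} = {B0,B1,B2}; idom=B2
  B6: preds {B3,B4,B5}: {B0,B1,B2,B3} ∩ {B0,B1,B4} ∩ {B0,B1,B2,B5} = {B0,B1}; idom=B1

DF walk-up:
  join B2 pred B1: · stop@B1
  join B2 pred B3: B3→B2 stop@B1
  join B4 pred B1: · stop@B1
  join B4 pred B2: B2 stop@B1
  join B5 pred B2: · stop@B2
  join B5 pred B3: B3 stop@B2
  join B6 pred B3: B3→B2 stop@B1
  join B6 pred B4: B4 stop@B1
  join B6 pred B5: B5→B2 stop@B1
  B0 → ∅
  B1 → ∅
  B2 → {B2,B4,B6}
  B3 → {B2,B5,B6}
  B4 → {B6}
  B5 → {B6}
  B6 → ∅

φ for i: defs {B0,B2,B6}
  DF⁺ = {B2,B4,B6}

Answer: ["B2", "B4", "B6"]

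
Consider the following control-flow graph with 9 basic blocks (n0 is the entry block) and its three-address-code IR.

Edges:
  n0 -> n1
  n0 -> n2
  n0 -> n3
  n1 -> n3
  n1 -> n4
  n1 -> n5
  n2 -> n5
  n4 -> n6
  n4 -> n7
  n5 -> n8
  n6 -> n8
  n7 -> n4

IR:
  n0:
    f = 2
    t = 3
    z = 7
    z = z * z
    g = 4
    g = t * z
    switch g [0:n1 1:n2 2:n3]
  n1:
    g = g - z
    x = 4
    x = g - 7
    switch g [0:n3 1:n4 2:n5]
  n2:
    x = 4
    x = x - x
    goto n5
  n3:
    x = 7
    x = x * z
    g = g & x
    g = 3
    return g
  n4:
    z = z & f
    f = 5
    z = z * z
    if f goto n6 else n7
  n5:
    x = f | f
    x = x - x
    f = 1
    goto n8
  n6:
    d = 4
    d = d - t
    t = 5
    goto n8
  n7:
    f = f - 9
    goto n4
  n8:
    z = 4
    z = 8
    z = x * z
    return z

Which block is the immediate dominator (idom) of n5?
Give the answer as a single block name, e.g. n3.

Answer: n0

Analysis:
idom tree: n1←n0 n2←n0 n3←n0 n4←n1 n5←n0 n6←n4 n7←n4 n8←n0
Dom∩ at merges:
  n3: preds {n0,n1}: {n0} ∩ {n0,n1} = {n0}; idom=n0
  n4: preds {n1,n7}: {n0,n1} ∩ {n0,n1,n4,n7} = {n0,n1}; idom=n1
  n5: preds {n1,n2}: {n0,n1} ∩ {n0,n2} = {n0}; idom=n0
  n8: preds {n5,n6}: {n0,n5} ∩ {n0,n1,n4,n6} = {n0}; idom=n0

idom(n5) = n0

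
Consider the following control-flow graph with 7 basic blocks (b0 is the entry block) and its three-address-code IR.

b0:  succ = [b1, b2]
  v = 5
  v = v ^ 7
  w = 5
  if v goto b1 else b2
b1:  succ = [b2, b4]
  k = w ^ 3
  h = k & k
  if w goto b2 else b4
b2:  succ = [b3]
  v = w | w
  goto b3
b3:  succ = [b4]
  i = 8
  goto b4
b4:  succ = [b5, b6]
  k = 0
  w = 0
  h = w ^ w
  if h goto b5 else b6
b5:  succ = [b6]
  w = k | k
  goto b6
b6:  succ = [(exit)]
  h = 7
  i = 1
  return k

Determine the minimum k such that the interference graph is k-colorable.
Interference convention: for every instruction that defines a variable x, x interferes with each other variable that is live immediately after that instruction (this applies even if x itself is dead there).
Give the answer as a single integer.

Answer: 3

Derivation:
def/use:
  b0: {v,w} / ∅
  b1: {h,k} / {w}
  b2: {v} / {w}
  b3: {i} / ∅
  b4: {h,k,w} / ∅
  b5: {w} / {k}
  b6: {h,i} / {k}

Backward fixpoint:
  live b0: ∅→{w}
  live b1: {w}→{w}
  live b2: {w}→∅
  live b3: ∅→∅
  live b4: ∅→{k}
  live b5: {k}→{k}
  live b6: {k}→∅

Interfere edges:
  h: {k,w}
  i: {k}
  k: {h,i,w}
  v: {w}
  w: {h,k,v}

Colouring:
  clique {h,k,w} ⇒ need ≥ 3
  3-colouring: c0={k,v}  c1={i,w}  c2={h}
  χ = 3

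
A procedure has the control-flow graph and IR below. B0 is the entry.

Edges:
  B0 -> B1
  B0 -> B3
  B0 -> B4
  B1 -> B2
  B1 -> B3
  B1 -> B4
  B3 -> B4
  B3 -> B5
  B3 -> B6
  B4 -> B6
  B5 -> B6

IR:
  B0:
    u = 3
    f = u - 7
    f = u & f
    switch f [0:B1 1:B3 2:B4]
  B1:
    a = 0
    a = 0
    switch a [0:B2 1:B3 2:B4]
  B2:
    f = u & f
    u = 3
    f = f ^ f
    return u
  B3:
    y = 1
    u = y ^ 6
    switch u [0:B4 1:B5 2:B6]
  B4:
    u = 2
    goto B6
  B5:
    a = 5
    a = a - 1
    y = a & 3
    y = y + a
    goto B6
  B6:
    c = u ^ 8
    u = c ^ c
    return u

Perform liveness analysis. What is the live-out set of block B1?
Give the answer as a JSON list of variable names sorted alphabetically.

Answer: ["f", "u"]

Derivation:
Block summaries:
  B0: def={f,u} ue=∅
  B1: def={a} ue=∅
  B2: def={f,u} ue={f,u}
  B3: def={u,y} ue=∅
  B4: def={u} ue=∅
  B5: def={a,y} ue=∅
  B6: def={c,u} ue={u}

Liveness:
  B0: in=∅ out={f,u}
  B1: in={f,u} out={f,u}
  B2: in={f,u} out=∅
  B3: in=∅ out={u}
  B4: in=∅ out={u}
  B5: in={u} out={u}
  B6: in={u} out=∅

live-out(B1) = ["f", "u"]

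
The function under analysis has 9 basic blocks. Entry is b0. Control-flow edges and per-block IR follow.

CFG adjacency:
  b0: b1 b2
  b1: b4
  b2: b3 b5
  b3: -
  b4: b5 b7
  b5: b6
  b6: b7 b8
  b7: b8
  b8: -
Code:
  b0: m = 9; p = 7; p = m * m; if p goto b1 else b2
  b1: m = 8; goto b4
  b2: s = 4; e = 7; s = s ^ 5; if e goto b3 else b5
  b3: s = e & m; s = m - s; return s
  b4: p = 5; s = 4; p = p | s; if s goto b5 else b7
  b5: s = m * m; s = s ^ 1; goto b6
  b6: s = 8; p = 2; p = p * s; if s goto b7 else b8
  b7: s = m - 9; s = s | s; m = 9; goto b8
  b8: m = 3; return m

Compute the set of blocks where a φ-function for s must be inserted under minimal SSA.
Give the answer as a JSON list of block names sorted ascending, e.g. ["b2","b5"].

Answer: ["b5", "b7", "b8"]

Derivation:
idom tree: b1←b0 b2←b0 b3←b2 b4←b1 b5←b0 b6←b5 b7←b0 b8←b0
Dom at joins:
  b5: preds {b2,b4}: {b0,b2} ∩ {b0,b1,b4} = {b0}; idom=b0
  b7: preds {b4,b6}: {b0,b1,b4} ∩ {b0,b5,b6} = {b0}; idom=b0
  b8: preds {b6,b7}: {b0,b5,b6} ∩ {b0,b7} = {b0}; idom=b0

DF derivation:
  join b5 pred b2: b2 stop@b0
  join b5 pred b4: b4→b1 stop@b0
  join b7 pred b4: b4→b1 stop@b0
  join b7 pred b6: b6→b5 stop@b0
  join b8 pred b6: b6→b5 stop@b0
  join b8 pred b7: b7 stop@b0
  b0 → ∅
  b1 → {b5,b7}
  b2 → {b5}
  b3 → ∅
  b4 → {b5,b7}
  b5 → {b7,b8}
  b6 → {b7,b8}
  b7 → {b8}
  b8 → ∅

φ for s: defs {b2,b3,b4,b5,b6,b7}
  DF⁺ = {b5,b7,b8}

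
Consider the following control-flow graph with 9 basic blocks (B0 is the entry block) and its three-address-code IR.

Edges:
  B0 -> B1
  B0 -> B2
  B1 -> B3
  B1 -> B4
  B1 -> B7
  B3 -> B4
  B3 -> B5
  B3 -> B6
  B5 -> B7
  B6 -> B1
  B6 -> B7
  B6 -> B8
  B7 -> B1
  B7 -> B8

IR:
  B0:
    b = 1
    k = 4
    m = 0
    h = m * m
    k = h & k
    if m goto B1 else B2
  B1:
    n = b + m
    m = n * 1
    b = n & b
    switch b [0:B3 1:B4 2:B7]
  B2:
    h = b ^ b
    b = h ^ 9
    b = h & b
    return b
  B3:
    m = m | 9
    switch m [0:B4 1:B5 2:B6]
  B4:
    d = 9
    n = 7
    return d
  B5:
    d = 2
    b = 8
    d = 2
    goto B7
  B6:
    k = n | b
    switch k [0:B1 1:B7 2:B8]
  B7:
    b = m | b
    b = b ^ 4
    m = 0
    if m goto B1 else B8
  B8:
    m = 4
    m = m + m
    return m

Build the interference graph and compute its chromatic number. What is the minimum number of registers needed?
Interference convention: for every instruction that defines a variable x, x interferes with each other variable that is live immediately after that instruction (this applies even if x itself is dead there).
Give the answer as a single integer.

Answer: 4

Analysis:
def/use:
  B0: {b,h,k,m} / ∅
  B1: {b,m,n} / {b,m}
  B2: {b,h} / {b}
  B3: {m} / {m}
  B4: {d,n} / ∅
  B5: {b,d} / ∅
  B6: {k} / {b,n}
  B7: {b,m} / {b,m}
  B8: {m} / ∅

Live sets:
  B0 li=∅ lo={b,m}
  B1 li={b,m} lo={b,m,n}
  B2 li={b} lo=∅
  B3 li={b,m,n} lo={b,m,n}
  B4 li=∅ lo=∅
  B5 li={m} lo={b,m}
  B6 li={b,m,n} lo={b,m}
  B7 li={b,m} lo={b,m}
  B8 li=∅ lo=∅

Interference:
  b: {d,h,k,m,n}
  d: {b,m,n}
  h: {b,k,m}
  k: {b,h,m}
  m: {b,d,h,k,n}
  n: {b,d,m}

Colouring:
  lower bound: {b,d,m,n} mutually conflict ⇒ χ ≥ 4
  assign b→c0 d→c2 h→c2 k→c3 m→c1 n→c3 — no edge inside a register ⇒ χ ≤ 4
  χ = 4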